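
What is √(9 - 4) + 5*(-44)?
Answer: -220 + √5 ≈ -217.76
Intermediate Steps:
√(9 - 4) + 5*(-44) = √5 - 220 = -220 + √5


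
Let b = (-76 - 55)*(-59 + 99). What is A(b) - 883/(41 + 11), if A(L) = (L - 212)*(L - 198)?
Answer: 1541693869/52 ≈ 2.9648e+7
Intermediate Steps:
b = -5240 (b = -131*40 = -5240)
A(L) = (-212 + L)*(-198 + L)
A(b) - 883/(41 + 11) = (41976 + (-5240)**2 - 410*(-5240)) - 883/(41 + 11) = (41976 + 27457600 + 2148400) - 883/52 = 29647976 - 883*1/52 = 29647976 - 883/52 = 1541693869/52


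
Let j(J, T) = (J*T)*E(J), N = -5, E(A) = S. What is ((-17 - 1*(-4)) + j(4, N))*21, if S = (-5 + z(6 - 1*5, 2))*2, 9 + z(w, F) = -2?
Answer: 13167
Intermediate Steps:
z(w, F) = -11 (z(w, F) = -9 - 2 = -11)
S = -32 (S = (-5 - 11)*2 = -16*2 = -32)
E(A) = -32
j(J, T) = -32*J*T (j(J, T) = (J*T)*(-32) = -32*J*T)
((-17 - 1*(-4)) + j(4, N))*21 = ((-17 - 1*(-4)) - 32*4*(-5))*21 = ((-17 + 4) + 640)*21 = (-13 + 640)*21 = 627*21 = 13167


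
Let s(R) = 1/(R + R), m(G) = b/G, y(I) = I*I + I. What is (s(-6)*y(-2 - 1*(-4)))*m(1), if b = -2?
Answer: 1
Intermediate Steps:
y(I) = I + I**2 (y(I) = I**2 + I = I + I**2)
m(G) = -2/G
s(R) = 1/(2*R)
(s(-6)*y(-2 - 1*(-4)))*m(1) = (((1/2)/(-6))*((-2 - 1*(-4))*(1 + (-2 - 1*(-4)))))*(-2/1) = (((1/2)*(-1/6))*((-2 + 4)*(1 + (-2 + 4))))*(-2*1) = -(1 + 2)/6*(-2) = -3/6*(-2) = -1/12*6*(-2) = -1/2*(-2) = 1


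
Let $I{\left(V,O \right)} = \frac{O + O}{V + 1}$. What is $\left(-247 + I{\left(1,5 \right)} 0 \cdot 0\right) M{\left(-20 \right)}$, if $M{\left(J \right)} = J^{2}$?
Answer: $-98800$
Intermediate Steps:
$I{\left(V,O \right)} = \frac{2 O}{1 + V}$
$\left(-247 + I{\left(1,5 \right)} 0 \cdot 0\right) M{\left(-20 \right)} = \left(-247 + 2 \cdot 5 \frac{1}{1 + 1} \cdot 0 \cdot 0\right) \left(-20\right)^{2} = \left(-247 + 2 \cdot 5 \cdot \frac{1}{2} \cdot 0 \cdot 0\right) 400 = \left(-247 + 5 \cdot 0 \cdot 0\right) 400 = \left(-247 + 0 \cdot 0\right) 400 = \left(-247 + 0\right) 400 = \left(-247\right) 400 = -98800$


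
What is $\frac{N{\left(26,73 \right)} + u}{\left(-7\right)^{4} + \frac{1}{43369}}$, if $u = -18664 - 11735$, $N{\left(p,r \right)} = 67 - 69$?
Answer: $- \frac{1318460969}{104128970} \approx -12.662$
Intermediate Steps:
$N{\left(p,r \right)} = -2$ ($N{\left(p,r \right)} = 67 - 69 = -2$)
$u = -30399$
$\frac{N{\left(26,73 \right)} + u}{\left(-7\right)^{4} + \frac{1}{43369}} = \frac{-2 - 30399}{\left(-7\right)^{4} + \frac{1}{43369}} = - \frac{30401}{2401 + \frac{1}{43369}} = - \frac{30401}{\frac{104128970}{43369}} = \left(-30401\right) \frac{43369}{104128970} = - \frac{1318460969}{104128970}$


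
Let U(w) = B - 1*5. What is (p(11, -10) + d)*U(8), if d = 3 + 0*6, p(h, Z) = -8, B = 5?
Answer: 0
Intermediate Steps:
U(w) = 0 (U(w) = 5 - 1*5 = 5 - 5 = 0)
d = 3 (d = 3 + 0 = 3)
(p(11, -10) + d)*U(8) = (-8 + 3)*0 = -5*0 = 0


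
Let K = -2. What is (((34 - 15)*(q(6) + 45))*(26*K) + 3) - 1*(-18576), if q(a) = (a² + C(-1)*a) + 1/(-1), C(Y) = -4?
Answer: -36749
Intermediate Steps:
q(a) = -1 + a² - 4*a (q(a) = (a² - 4*a) + 1/(-1) = (a² - 4*a) - 1 = -1 + a² - 4*a)
(((34 - 15)*(q(6) + 45))*(26*K) + 3) - 1*(-18576) = (((34 - 15)*((-1 + 6² - 4*6) + 45))*(26*(-2)) + 3) - 1*(-18576) = ((19*((-1 + 36 - 24) + 45))*(-52) + 3) + 18576 = ((19*(11 + 45))*(-52) + 3) + 18576 = ((19*56)*(-52) + 3) + 18576 = (1064*(-52) + 3) + 18576 = (-55328 + 3) + 18576 = -55325 + 18576 = -36749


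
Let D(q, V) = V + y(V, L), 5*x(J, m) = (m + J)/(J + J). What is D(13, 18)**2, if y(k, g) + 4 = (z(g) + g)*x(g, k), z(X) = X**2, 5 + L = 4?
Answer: 196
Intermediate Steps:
L = -1 (L = -5 + 4 = -1)
x(J, m) = (J + m)/(10*J) (x(J, m) = ((m + J)/(J + J))/5 = ((J + m)/((2*J)))/5 = ((J + m)*(1/(2*J)))/5 = ((J + m)/(2*J))/5 = (J + m)/(10*J))
y(k, g) = -4 + (g + k)*(g + g**2)/(10*g) (y(k, g) = -4 + (g**2 + g)*((g + k)/(10*g)) = -4 + (g + g**2)*((g + k)/(10*g)) = -4 + (g + k)*(g + g**2)/(10*g))
D(q, V) = -4 + V (D(q, V) = V + (-4 + (1/10)*(-1) + V/10 + (1/10)*(-1)*(-1 + V)) = V + (-4 - 1/10 + V/10 + (1/10 - V/10)) = V - 4 = -4 + V)
D(13, 18)**2 = (-4 + 18)**2 = 14**2 = 196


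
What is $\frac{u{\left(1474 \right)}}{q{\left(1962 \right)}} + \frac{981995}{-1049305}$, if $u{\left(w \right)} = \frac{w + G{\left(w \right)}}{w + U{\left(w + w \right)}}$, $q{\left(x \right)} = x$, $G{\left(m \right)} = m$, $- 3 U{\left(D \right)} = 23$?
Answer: $- \frac{282205323613}{301879382253} \approx -0.93483$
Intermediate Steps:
$U{\left(D \right)} = - \frac{23}{3}$ ($U{\left(D \right)} = \left(- \frac{1}{3}\right) 23 = - \frac{23}{3}$)
$u{\left(w \right)} = \frac{2 w}{- \frac{23}{3} + w}$ ($u{\left(w \right)} = \frac{w + w}{w - \frac{23}{3}} = \frac{2 w}{- \frac{23}{3} + w}$)
$\frac{u{\left(1474 \right)}}{q{\left(1962 \right)}} + \frac{981995}{-1049305} = \frac{6 \cdot 1474 \frac{1}{-23 + 3 \cdot 1474}}{1962} + \frac{981995}{-1049305} = 6 \cdot 1474 \frac{1}{-23 + 4422} \cdot \frac{1}{1962} + 981995 \left(- \frac{1}{1049305}\right) = 6 \cdot 1474 \cdot \frac{1}{4399} \cdot \frac{1}{1962} - \frac{196399}{209861} = \frac{8844}{4399} \cdot \frac{1}{1962} - \frac{196399}{209861} = \frac{1474}{1438473} - \frac{196399}{209861} = - \frac{282205323613}{301879382253}$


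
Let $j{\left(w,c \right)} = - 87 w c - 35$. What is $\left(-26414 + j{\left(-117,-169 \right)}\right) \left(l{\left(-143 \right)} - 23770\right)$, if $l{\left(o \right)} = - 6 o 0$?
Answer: $41519059000$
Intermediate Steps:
$j{\left(w,c \right)} = -35 - 87 c w$ ($j{\left(w,c \right)} = - 87 c w - 35 = -35 - 87 c w$)
$l{\left(o \right)} = 0$
$\left(-26414 + j{\left(-117,-169 \right)}\right) \left(l{\left(-143 \right)} - 23770\right) = \left(-26414 - \left(35 - -1720251\right)\right) \left(0 - 23770\right) = \left(-26414 - 1720286\right) \left(-23770\right) = \left(-1746700\right) \left(-23770\right) = 41519059000$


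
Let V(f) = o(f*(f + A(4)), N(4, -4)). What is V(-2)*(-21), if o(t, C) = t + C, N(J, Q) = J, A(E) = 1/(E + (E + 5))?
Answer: -2142/13 ≈ -164.77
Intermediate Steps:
A(E) = 1/(5 + 2*E) (A(E) = 1/(E + (5 + E)) = 1/(5 + 2*E))
o(t, C) = C + t
V(f) = 4 + f*(1/13 + f) (V(f) = 4 + f*(f + 1/(5 + 2*4)) = 4 + f*(f + 1/(5 + 8)) = 4 + f*(f + 1/13) = 4 + f*(1/13 + f))
V(-2)*(-21) = (4 + (-2)² + (1/13)*(-2))*(-21) = (4 + 4 - 2/13)*(-21) = (102/13)*(-21) = -2142/13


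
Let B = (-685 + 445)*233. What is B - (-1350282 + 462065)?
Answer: 832297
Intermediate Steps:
B = -55920 (B = -240*233 = -55920)
B - (-1350282 + 462065) = -55920 - (-1350282 + 462065) = -55920 - 1*(-888217) = -55920 + 888217 = 832297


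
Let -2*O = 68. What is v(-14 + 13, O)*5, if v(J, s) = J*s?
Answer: 170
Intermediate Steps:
O = -34 (O = -½*68 = -34)
v(-14 + 13, O)*5 = ((-14 + 13)*(-34))*5 = -1*(-34)*5 = 34*5 = 170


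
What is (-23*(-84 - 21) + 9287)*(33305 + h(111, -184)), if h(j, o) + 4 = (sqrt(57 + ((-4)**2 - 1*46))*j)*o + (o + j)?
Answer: 388834056 - 717004944*sqrt(3) ≈ -8.5305e+8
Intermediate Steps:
h(j, o) = -4 + j + o + 3*j*o*sqrt(3) (h(j, o) = -4 + ((sqrt(57 + ((-4)**2 - 1*46))*j)*o + (o + j)) = -4 + ((sqrt(57 + (16 - 46))*j)*o + (j + o)) = -4 + ((sqrt(57 - 30)*j)*o + (j + o)) = -4 + ((sqrt(27)*j)*o + (j + o)) = -4 + (((3*sqrt(3))*j)*o + (j + o)) = -4 + ((3*j*sqrt(3))*o + (j + o)) = -4 + (3*j*o*sqrt(3) + (j + o)) = -4 + (j + o + 3*j*o*sqrt(3)) = -4 + j + o + 3*j*o*sqrt(3))
(-23*(-84 - 21) + 9287)*(33305 + h(111, -184)) = (-23*(-84 - 21) + 9287)*(33305 + (-4 + 111 - 184 + 3*111*(-184)*sqrt(3))) = (-23*(-105) + 9287)*(33305 + (-4 + 111 - 184 - 61272*sqrt(3))) = (2415 + 9287)*(33305 + (-77 - 61272*sqrt(3))) = 11702*(33228 - 61272*sqrt(3)) = 388834056 - 717004944*sqrt(3)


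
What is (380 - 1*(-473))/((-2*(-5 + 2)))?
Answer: 853/6 ≈ 142.17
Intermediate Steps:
(380 - 1*(-473))/((-2*(-5 + 2))) = (380 + 473)/((-2*(-3))) = 853/6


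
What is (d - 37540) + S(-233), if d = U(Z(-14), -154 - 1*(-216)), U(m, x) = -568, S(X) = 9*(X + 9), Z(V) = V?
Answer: -40124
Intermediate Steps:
S(X) = 81 + 9*X (S(X) = 9*(9 + X) = 81 + 9*X)
d = -568
(d - 37540) + S(-233) = (-568 - 37540) + (81 + 9*(-233)) = -38108 + (81 - 2097) = -38108 - 2016 = -40124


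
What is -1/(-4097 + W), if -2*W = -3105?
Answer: 2/5089 ≈ 0.00039300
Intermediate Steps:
W = 3105/2 (W = -1/2*(-3105) = 3105/2 ≈ 1552.5)
-1/(-4097 + W) = -1/(-4097 + 3105/2) = -1/(-5089/2) = -1*(-2/5089) = 2/5089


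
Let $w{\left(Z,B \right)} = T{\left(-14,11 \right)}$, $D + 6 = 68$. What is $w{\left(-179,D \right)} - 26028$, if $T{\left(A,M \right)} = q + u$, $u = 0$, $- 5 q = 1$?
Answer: $- \frac{130141}{5} \approx -26028.0$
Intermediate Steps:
$D = 62$ ($D = -6 + 68 = 62$)
$q = - \frac{1}{5}$ ($q = \left(- \frac{1}{5}\right) 1 = - \frac{1}{5} \approx -0.2$)
$T{\left(A,M \right)} = - \frac{1}{5}$ ($T{\left(A,M \right)} = - \frac{1}{5} + 0 = - \frac{1}{5}$)
$w{\left(Z,B \right)} = - \frac{1}{5}$
$w{\left(-179,D \right)} - 26028 = - \frac{1}{5} - 26028 = - \frac{130141}{5}$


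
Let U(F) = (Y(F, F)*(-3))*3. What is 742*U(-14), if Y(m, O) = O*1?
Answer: 93492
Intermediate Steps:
Y(m, O) = O
U(F) = -9*F (U(F) = (F*(-3))*3 = -3*F*3 = -9*F)
742*U(-14) = 742*(-9*(-14)) = 742*126 = 93492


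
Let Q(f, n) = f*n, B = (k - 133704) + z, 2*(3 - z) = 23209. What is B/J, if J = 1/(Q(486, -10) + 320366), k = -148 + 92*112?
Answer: -42640478147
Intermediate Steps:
z = -23203/2 (z = 3 - ½*23209 = 3 - 23209/2 = -23203/2 ≈ -11602.)
k = 10156 (k = -148 + 10304 = 10156)
B = -270299/2 (B = (10156 - 133704) - 23203/2 = -123548 - 23203/2 = -270299/2 ≈ -1.3515e+5)
J = 1/315506 (J = 1/(486*(-10) + 320366) = 1/(-4860 + 320366) = 1/315506 ≈ 3.1695e-6)
B/J = -270299/(2*1/315506) = -270299/2*315506 = -42640478147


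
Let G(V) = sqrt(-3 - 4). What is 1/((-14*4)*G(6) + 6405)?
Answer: 915/5863711 + 8*I*sqrt(7)/5863711 ≈ 0.00015604 + 3.6097e-6*I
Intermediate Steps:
G(V) = I*sqrt(7) (G(V) = sqrt(-7) = I*sqrt(7))
1/((-14*4)*G(6) + 6405) = 1/((-14*4)*(I*sqrt(7)) + 6405) = 1/(-56*I*sqrt(7) + 6405) = 1/(6405 - 56*I*sqrt(7))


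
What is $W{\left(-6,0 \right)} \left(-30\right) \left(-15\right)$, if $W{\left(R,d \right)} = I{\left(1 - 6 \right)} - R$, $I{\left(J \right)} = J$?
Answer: $450$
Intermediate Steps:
$W{\left(R,d \right)} = -5 - R$ ($W{\left(R,d \right)} = \left(1 - 6\right) - R = -5 - R$)
$W{\left(-6,0 \right)} \left(-30\right) \left(-15\right) = \left(-5 - -6\right) \left(-30\right) \left(-15\right) = \left(-5 + 6\right) \left(-30\right) \left(-15\right) = 1 \left(-30\right) \left(-15\right) = \left(-30\right) \left(-15\right) = 450$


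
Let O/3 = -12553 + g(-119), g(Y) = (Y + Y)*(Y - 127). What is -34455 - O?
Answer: -172440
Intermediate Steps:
g(Y) = 2*Y*(-127 + Y) (g(Y) = (2*Y)*(-127 + Y) = 2*Y*(-127 + Y))
O = 137985 (O = 3*(-12553 + 2*(-119)*(-127 - 119)) = 3*(-12553 + 2*(-119)*(-246)) = 3*(-12553 + 58548) = 3*45995 = 137985)
-34455 - O = -34455 - 1*137985 = -34455 - 137985 = -172440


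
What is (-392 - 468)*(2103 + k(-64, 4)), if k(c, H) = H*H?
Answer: -1822340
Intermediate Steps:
k(c, H) = H**2
(-392 - 468)*(2103 + k(-64, 4)) = (-392 - 468)*(2103 + 4**2) = -860*(2103 + 16) = -860*2119 = -1822340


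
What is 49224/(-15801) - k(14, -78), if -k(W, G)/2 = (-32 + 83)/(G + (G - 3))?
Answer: -1048702/279151 ≈ -3.7568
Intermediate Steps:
k(W, G) = -102/(-3 + 2*G) (k(W, G) = -2*(-32 + 83)/(G + (G - 3)) = -102/(G + (-3 + G)) = -102/(-3 + 2*G))
49224/(-15801) - k(14, -78) = 49224/(-15801) - (-102)/(-3 + 2*(-78)) = 49224*(-1/15801) - (-102)/(-3 - 156) = -16408/5267 - (-102)/(-159) = -16408/5267 - (-102)*(-1)/159 = -16408/5267 - 1*34/53 = -16408/5267 - 34/53 = -1048702/279151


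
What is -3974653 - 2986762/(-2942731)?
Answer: -11696331610581/2942731 ≈ -3.9747e+6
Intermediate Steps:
-3974653 - 2986762/(-2942731) = -3974653 - 2986762*(-1)/2942731 = -3974653 - 1*(-2986762/2942731) = -3974653 + 2986762/2942731 = -11696331610581/2942731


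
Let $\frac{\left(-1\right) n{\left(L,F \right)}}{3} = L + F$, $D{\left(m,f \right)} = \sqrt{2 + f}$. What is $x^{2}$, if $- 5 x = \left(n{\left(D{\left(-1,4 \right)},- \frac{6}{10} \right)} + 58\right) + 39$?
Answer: $\frac{245386}{625} - \frac{2964 \sqrt{6}}{125} \approx 334.54$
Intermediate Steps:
$n{\left(L,F \right)} = - 3 F - 3 L$ ($n{\left(L,F \right)} = - 3 \left(L + F\right) = - 3 \left(F + L\right) = - 3 F - 3 L$)
$x = - \frac{494}{25} + \frac{3 \sqrt{6}}{5}$ ($x = - \frac{\left(\left(- 3 \left(- \frac{6}{10}\right) - 3 \sqrt{2 + 4}\right) + 58\right) + 39}{5} = - \frac{\left(\left(- 3 \left(\left(-6\right) \frac{1}{10}\right) - 3 \sqrt{6}\right) + 58\right) + 39}{5} = - \frac{\left(\left(\left(-3\right) \left(- \frac{3}{5}\right) - 3 \sqrt{6}\right) + 58\right) + 39}{5} = - \frac{\left(\left(\frac{9}{5} - 3 \sqrt{6}\right) + 58\right) + 39}{5} = - \frac{\left(\frac{299}{5} - 3 \sqrt{6}\right) + 39}{5} = - \frac{\frac{494}{5} - 3 \sqrt{6}}{5} = - \frac{494}{25} + \frac{3 \sqrt{6}}{5} \approx -18.29$)
$x^{2} = \left(- \frac{494}{25} + \frac{3 \sqrt{6}}{5}\right)^{2}$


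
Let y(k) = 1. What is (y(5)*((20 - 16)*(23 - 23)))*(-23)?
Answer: 0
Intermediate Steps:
(y(5)*((20 - 16)*(23 - 23)))*(-23) = (1*((20 - 16)*(23 - 23)))*(-23) = (1*(4*0))*(-23) = (1*0)*(-23) = 0*(-23) = 0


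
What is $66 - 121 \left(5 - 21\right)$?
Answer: $2002$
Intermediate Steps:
$66 - 121 \left(5 - 21\right) = 66 - -1936 = 66 + 1936 = 2002$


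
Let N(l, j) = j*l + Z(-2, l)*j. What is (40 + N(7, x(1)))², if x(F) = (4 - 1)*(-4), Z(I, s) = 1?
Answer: 3136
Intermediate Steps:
x(F) = -12 (x(F) = 3*(-4) = -12)
N(l, j) = j + j*l (N(l, j) = j*l + 1*j = j*l + j = j + j*l)
(40 + N(7, x(1)))² = (40 - 12*(1 + 7))² = (40 - 12*8)² = (40 - 96)² = (-56)² = 3136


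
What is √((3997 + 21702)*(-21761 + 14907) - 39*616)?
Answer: I*√176164970 ≈ 13273.0*I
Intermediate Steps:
√((3997 + 21702)*(-21761 + 14907) - 39*616) = √(25699*(-6854) - 24024) = √(-176140946 - 24024) = √(-176164970) = I*√176164970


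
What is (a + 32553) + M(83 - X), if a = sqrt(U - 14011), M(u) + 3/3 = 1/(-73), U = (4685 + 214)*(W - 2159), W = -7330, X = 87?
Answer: 2376295/73 + I*sqrt(46500622) ≈ 32552.0 + 6819.1*I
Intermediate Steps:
U = -46486611 (U = (4685 + 214)*(-7330 - 2159) = 4899*(-9489) = -46486611)
M(u) = -74/73 (M(u) = -1 + 1/(-73) = -1 - 1/73 = -74/73)
a = I*sqrt(46500622) (a = sqrt(-46486611 - 14011) = sqrt(-46500622) = I*sqrt(46500622) ≈ 6819.1*I)
(a + 32553) + M(83 - X) = (I*sqrt(46500622) + 32553) - 74/73 = (32553 + I*sqrt(46500622)) - 74/73 = 2376295/73 + I*sqrt(46500622)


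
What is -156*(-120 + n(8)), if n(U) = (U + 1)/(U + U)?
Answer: 74529/4 ≈ 18632.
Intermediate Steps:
n(U) = (1 + U)/(2*U) (n(U) = (1 + U)/((2*U)) = (1 + U)*(1/(2*U)) = (1 + U)/(2*U))
-156*(-120 + n(8)) = -156*(-120 + (½)*(1 + 8)/8) = -156*(-120 + (½)*(⅛)*9) = -156*(-120 + 9/16) = -156*(-1911/16) = 74529/4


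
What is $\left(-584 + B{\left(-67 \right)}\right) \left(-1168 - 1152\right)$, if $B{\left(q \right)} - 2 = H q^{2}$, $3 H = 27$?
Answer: $-92380080$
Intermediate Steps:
$H = 9$ ($H = \frac{1}{3} \cdot 27 = 9$)
$B{\left(q \right)} = 2 + 9 q^{2}$
$\left(-584 + B{\left(-67 \right)}\right) \left(-1168 - 1152\right) = \left(-584 + \left(2 + 9 \left(-67\right)^{2}\right)\right) \left(-1168 - 1152\right) = \left(-584 + \left(2 + 9 \cdot 4489\right)\right) \left(-2320\right) = \left(-584 + \left(2 + 40401\right)\right) \left(-2320\right) = \left(-584 + 40403\right) \left(-2320\right) = 39819 \left(-2320\right) = -92380080$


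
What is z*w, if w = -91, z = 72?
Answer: -6552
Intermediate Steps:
z*w = 72*(-91) = -6552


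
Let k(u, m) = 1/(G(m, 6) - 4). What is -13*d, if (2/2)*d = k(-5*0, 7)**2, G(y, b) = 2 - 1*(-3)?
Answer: -13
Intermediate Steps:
G(y, b) = 5 (G(y, b) = 2 + 3 = 5)
k(u, m) = 1 (k(u, m) = 1/(5 - 4) = 1/1 = 1)
d = 1 (d = 1**2 = 1)
-13*d = -13*1 = -13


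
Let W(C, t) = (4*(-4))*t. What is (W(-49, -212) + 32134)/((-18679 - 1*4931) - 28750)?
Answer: -17763/26180 ≈ -0.67850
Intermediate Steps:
W(C, t) = -16*t
(W(-49, -212) + 32134)/((-18679 - 1*4931) - 28750) = (-16*(-212) + 32134)/((-18679 - 1*4931) - 28750) = (3392 + 32134)/((-18679 - 4931) - 28750) = 35526/(-23610 - 28750) = 35526/(-52360) = 35526*(-1/52360) = -17763/26180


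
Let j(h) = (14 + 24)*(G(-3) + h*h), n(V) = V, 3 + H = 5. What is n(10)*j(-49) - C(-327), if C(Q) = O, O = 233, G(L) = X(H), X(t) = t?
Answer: 912907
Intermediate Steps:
H = 2 (H = -3 + 5 = 2)
G(L) = 2
C(Q) = 233
j(h) = 76 + 38*h² (j(h) = (14 + 24)*(2 + h*h) = 38*(2 + h²) = 76 + 38*h²)
n(10)*j(-49) - C(-327) = 10*(76 + 38*(-49)²) - 1*233 = 10*(76 + 38*2401) - 233 = 10*(76 + 91238) - 233 = 10*91314 - 233 = 913140 - 233 = 912907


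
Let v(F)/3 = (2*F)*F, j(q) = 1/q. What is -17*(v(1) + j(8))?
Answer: -833/8 ≈ -104.13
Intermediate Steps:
v(F) = 6*F² (v(F) = 3*((2*F)*F) = 3*(2*F²) = 6*F²)
-17*(v(1) + j(8)) = -17*(6*1² + 1/8) = -17*(6*1 + ⅛) = -17*(6 + ⅛) = -17*49/8 = -833/8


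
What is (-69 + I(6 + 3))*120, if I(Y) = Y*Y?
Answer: 1440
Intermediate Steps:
I(Y) = Y²
(-69 + I(6 + 3))*120 = (-69 + (6 + 3)²)*120 = (-69 + 9²)*120 = (-69 + 81)*120 = 12*120 = 1440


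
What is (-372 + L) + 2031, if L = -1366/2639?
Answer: 4376735/2639 ≈ 1658.5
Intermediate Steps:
L = -1366/2639 (L = -1366*1/2639 = -1366/2639 ≈ -0.51762)
(-372 + L) + 2031 = (-372 - 1366/2639) + 2031 = -983074/2639 + 2031 = 4376735/2639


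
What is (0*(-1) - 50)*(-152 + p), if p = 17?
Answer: 6750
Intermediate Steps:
(0*(-1) - 50)*(-152 + p) = (0*(-1) - 50)*(-152 + 17) = (0 - 50)*(-135) = -50*(-135) = 6750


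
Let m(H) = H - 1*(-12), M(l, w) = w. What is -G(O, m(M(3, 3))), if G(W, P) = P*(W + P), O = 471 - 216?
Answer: -4050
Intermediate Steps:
m(H) = 12 + H (m(H) = H + 12 = 12 + H)
O = 255
G(W, P) = P*(P + W)
-G(O, m(M(3, 3))) = -(12 + 3)*((12 + 3) + 255) = -15*(15 + 255) = -15*270 = -1*4050 = -4050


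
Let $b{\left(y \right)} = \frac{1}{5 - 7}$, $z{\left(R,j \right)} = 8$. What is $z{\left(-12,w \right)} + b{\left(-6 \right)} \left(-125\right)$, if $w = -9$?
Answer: $\frac{141}{2} \approx 70.5$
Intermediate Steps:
$b{\left(y \right)} = - \frac{1}{2}$ ($b{\left(y \right)} = \frac{1}{-2} = - \frac{1}{2}$)
$z{\left(-12,w \right)} + b{\left(-6 \right)} \left(-125\right) = 8 - - \frac{125}{2} = 8 + \frac{125}{2} = \frac{141}{2}$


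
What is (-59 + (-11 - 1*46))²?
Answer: 13456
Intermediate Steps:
(-59 + (-11 - 1*46))² = (-59 + (-11 - 46))² = (-59 - 57)² = (-116)² = 13456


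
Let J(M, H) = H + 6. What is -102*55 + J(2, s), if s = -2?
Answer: -5606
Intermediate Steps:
J(M, H) = 6 + H
-102*55 + J(2, s) = -102*55 + (6 - 2) = -5610 + 4 = -5606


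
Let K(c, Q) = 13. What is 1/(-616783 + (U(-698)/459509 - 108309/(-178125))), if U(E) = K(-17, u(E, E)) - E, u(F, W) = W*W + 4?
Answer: -27283346875/16827887903734073 ≈ -1.6213e-6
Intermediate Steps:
u(F, W) = 4 + W² (u(F, W) = W² + 4 = 4 + W²)
U(E) = 13 - E
1/(-616783 + (U(-698)/459509 - 108309/(-178125))) = 1/(-616783 + ((13 - 1*(-698))/459509 - 108309/(-178125))) = 1/(-616783 + ((13 + 698)*(1/459509) - 108309*(-1/178125))) = 1/(-616783 + (711*(1/459509) + 36103/59375)) = 1/(-616783 + (711/459509 + 36103/59375)) = 1/(-616783 + 16631869052/27283346875) = 1/(-16827887903734073/27283346875) = -27283346875/16827887903734073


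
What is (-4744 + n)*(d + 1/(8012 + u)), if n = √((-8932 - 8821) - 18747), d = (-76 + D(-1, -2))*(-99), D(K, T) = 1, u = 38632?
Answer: -410749397386/11661 + 1731658505*I*√365/23322 ≈ -3.5224e+7 + 1.4185e+6*I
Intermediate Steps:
d = 7425 (d = (-76 + 1)*(-99) = -75*(-99) = 7425)
n = 10*I*√365 (n = √(-17753 - 18747) = √(-36500) = 10*I*√365 ≈ 191.05*I)
(-4744 + n)*(d + 1/(8012 + u)) = (-4744 + 10*I*√365)*(7425 + 1/(8012 + 38632)) = (-4744 + 10*I*√365)*(7425 + 1/46644) = (-4744 + 10*I*√365)*(346331701/46644) = -410749397386/11661 + 1731658505*I*√365/23322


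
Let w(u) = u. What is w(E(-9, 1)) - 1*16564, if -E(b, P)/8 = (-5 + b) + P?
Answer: -16460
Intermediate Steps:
E(b, P) = 40 - 8*P - 8*b (E(b, P) = -8*((-5 + b) + P) = -8*(-5 + P + b) = 40 - 8*P - 8*b)
w(E(-9, 1)) - 1*16564 = (40 - 8*1 - 8*(-9)) - 1*16564 = (40 - 8 + 72) - 16564 = 104 - 16564 = -16460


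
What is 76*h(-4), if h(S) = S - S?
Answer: 0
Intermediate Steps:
h(S) = 0
76*h(-4) = 76*0 = 0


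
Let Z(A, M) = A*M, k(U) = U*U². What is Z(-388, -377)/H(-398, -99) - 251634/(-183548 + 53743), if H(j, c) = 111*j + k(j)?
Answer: 317126850416/163785275017 ≈ 1.9362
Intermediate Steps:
k(U) = U³
H(j, c) = j³ + 111*j (H(j, c) = 111*j + j³ = j³ + 111*j)
Z(-388, -377)/H(-398, -99) - 251634/(-183548 + 53743) = (-388*(-377))/((-398*(111 + (-398)²))) - 251634/(-183548 + 53743) = 146276/((-398*(111 + 158404))) - 251634/(-129805) = 146276/((-398*158515)) - 251634*(-1/129805) = 146276/(-63088970) + 251634/129805 = 146276*(-1/63088970) + 251634/129805 = -73138/31544485 + 251634/129805 = 317126850416/163785275017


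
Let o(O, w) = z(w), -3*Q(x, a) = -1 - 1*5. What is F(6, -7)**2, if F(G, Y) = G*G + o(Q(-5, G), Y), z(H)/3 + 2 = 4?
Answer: 1764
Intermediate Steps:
Q(x, a) = 2 (Q(x, a) = -(-1 - 1*5)/3 = -(-1 - 5)/3 = -1/3*(-6) = 2)
z(H) = 6 (z(H) = -6 + 3*4 = -6 + 12 = 6)
o(O, w) = 6
F(G, Y) = 6 + G**2 (F(G, Y) = G*G + 6 = G**2 + 6 = 6 + G**2)
F(6, -7)**2 = (6 + 6**2)**2 = (6 + 36)**2 = 42**2 = 1764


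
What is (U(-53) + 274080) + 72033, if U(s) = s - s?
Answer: 346113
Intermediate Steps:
U(s) = 0
(U(-53) + 274080) + 72033 = (0 + 274080) + 72033 = 274080 + 72033 = 346113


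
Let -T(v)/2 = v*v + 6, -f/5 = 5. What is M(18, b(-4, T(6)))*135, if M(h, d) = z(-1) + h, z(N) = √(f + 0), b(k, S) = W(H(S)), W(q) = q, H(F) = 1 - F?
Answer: 2430 + 675*I ≈ 2430.0 + 675.0*I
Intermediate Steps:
f = -25 (f = -5*5 = -25)
T(v) = -12 - 2*v² (T(v) = -2*(v*v + 6) = -2*(v² + 6) = -2*(6 + v²) = -12 - 2*v²)
b(k, S) = 1 - S
z(N) = 5*I (z(N) = √(-25 + 0) = √(-25) = 5*I)
M(h, d) = h + 5*I (M(h, d) = 5*I + h = h + 5*I)
M(18, b(-4, T(6)))*135 = (18 + 5*I)*135 = 2430 + 675*I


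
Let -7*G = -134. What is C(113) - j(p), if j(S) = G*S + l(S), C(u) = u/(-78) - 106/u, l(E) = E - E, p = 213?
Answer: -251716447/61698 ≈ -4079.8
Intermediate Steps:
l(E) = 0
G = 134/7 (G = -1/7*(-134) = 134/7 ≈ 19.143)
C(u) = -106/u - u/78 (C(u) = u*(-1/78) - 106/u = -u/78 - 106/u = -106/u - u/78)
j(S) = 134*S/7 (j(S) = 134*S/7 + 0 = 134*S/7)
C(113) - j(p) = (-106/113 - 1/78*113) - 134*213/7 = (-106*1/113 - 113/78) - 1*28542/7 = (-106/113 - 113/78) - 28542/7 = -21037/8814 - 28542/7 = -251716447/61698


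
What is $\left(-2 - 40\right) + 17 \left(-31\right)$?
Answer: $-569$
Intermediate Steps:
$\left(-2 - 40\right) + 17 \left(-31\right) = \left(-2 - 40\right) - 527 = -42 - 527 = -569$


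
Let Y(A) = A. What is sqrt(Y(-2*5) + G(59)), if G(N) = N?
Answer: 7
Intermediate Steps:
sqrt(Y(-2*5) + G(59)) = sqrt(-2*5 + 59) = sqrt(-10 + 59) = sqrt(49) = 7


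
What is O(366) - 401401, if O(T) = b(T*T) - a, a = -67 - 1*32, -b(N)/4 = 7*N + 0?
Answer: -4152070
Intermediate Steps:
b(N) = -28*N (b(N) = -4*(7*N + 0) = -28*N)
a = -99 (a = -67 - 32 = -99)
O(T) = 99 - 28*T² (O(T) = -28*T*T - 1*(-99) = -28*T² + 99 = 99 - 28*T²)
O(366) - 401401 = (99 - 28*366²) - 401401 = (99 - 28*133956) - 401401 = (99 - 3750768) - 401401 = -3750669 - 401401 = -4152070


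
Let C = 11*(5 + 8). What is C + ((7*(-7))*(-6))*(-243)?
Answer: -71299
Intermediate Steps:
C = 143 (C = 11*13 = 143)
C + ((7*(-7))*(-6))*(-243) = 143 + ((7*(-7))*(-6))*(-243) = 143 - 49*(-6)*(-243) = 143 + 294*(-243) = 143 - 71442 = -71299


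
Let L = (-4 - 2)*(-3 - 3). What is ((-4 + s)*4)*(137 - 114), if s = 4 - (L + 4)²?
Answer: -147200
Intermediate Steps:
L = 36 (L = -6*(-6) = 36)
s = -1596 (s = 4 - (36 + 4)² = 4 - 1*40² = 4 - 1*1600 = 4 - 1600 = -1596)
((-4 + s)*4)*(137 - 114) = ((-4 - 1596)*4)*(137 - 114) = -1600*4*23 = -6400*23 = -147200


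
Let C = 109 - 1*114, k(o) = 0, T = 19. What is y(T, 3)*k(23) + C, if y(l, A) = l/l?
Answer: -5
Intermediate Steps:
y(l, A) = 1
C = -5 (C = 109 - 114 = -5)
y(T, 3)*k(23) + C = 1*0 - 5 = 0 - 5 = -5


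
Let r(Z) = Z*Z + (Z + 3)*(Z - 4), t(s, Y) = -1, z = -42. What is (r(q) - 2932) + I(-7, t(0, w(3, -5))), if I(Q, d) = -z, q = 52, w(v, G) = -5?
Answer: 2454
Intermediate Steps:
I(Q, d) = 42 (I(Q, d) = -1*(-42) = 42)
r(Z) = Z² + (-4 + Z)*(3 + Z) (r(Z) = Z² + (3 + Z)*(-4 + Z) = Z² + (-4 + Z)*(3 + Z))
(r(q) - 2932) + I(-7, t(0, w(3, -5))) = ((-12 - 1*52 + 2*52²) - 2932) + 42 = ((-12 - 52 + 2*2704) - 2932) + 42 = ((-12 - 52 + 5408) - 2932) + 42 = (5344 - 2932) + 42 = 2412 + 42 = 2454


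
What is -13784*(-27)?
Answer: 372168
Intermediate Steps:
-13784*(-27) = -3446*(-108) = 372168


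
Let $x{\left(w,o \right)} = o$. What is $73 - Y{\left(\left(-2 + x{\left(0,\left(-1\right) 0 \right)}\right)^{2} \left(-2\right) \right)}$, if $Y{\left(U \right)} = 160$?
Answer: $-87$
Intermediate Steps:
$73 - Y{\left(\left(-2 + x{\left(0,\left(-1\right) 0 \right)}\right)^{2} \left(-2\right) \right)} = 73 - 160 = -87$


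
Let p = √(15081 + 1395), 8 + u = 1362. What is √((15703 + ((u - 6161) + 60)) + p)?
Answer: √(10956 + 2*√4119) ≈ 105.28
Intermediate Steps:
u = 1354 (u = -8 + 1362 = 1354)
p = 2*√4119 (p = √16476 = 2*√4119 ≈ 128.36)
√((15703 + ((u - 6161) + 60)) + p) = √((15703 + ((1354 - 6161) + 60)) + 2*√4119) = √((15703 + (-4807 + 60)) + 2*√4119) = √((15703 - 4747) + 2*√4119) = √(10956 + 2*√4119)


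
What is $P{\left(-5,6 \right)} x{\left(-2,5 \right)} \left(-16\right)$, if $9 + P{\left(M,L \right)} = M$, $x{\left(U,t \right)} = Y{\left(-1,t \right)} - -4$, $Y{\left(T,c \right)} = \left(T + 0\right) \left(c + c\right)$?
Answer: $-1344$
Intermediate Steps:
$Y{\left(T,c \right)} = 2 T c$ ($Y{\left(T,c \right)} = T 2 c = 2 T c$)
$x{\left(U,t \right)} = 4 - 2 t$ ($x{\left(U,t \right)} = 2 \left(-1\right) t - -4 = - 2 t + 4 = 4 - 2 t$)
$P{\left(M,L \right)} = -9 + M$
$P{\left(-5,6 \right)} x{\left(-2,5 \right)} \left(-16\right) = \left(-9 - 5\right) \left(4 - 10\right) \left(-16\right) = - 14 \left(4 - 10\right) \left(-16\right) = \left(-14\right) \left(-6\right) \left(-16\right) = 84 \left(-16\right) = -1344$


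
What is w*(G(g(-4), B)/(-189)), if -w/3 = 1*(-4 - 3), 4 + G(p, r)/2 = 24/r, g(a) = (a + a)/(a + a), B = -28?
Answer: 68/63 ≈ 1.0794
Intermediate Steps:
g(a) = 1 (g(a) = (2*a)/((2*a)) = (2*a)*(1/(2*a)) = 1)
G(p, r) = -8 + 48/r (G(p, r) = -8 + 2*(24/r) = -8 + 48/r)
w = 21 (w = -3*(-4 - 3) = -3*(-7) = 21)
w*(G(g(-4), B)/(-189)) = 21*((-8 + 48/(-28))/(-189)) = 21*((-8 + 48*(-1/28))*(-1/189)) = 21*((-8 - 12/7)*(-1/189)) = 21*(-68/7*(-1/189)) = 21*(68/1323) = 68/63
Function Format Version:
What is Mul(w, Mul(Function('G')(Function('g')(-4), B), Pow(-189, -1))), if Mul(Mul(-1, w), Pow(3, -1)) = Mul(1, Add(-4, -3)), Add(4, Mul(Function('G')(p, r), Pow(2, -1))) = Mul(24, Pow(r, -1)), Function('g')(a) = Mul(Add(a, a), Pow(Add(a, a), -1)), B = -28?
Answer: Rational(68, 63) ≈ 1.0794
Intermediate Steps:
Function('g')(a) = 1 (Function('g')(a) = Mul(Mul(2, a), Pow(Mul(2, a), -1)) = Mul(Mul(2, a), Mul(Rational(1, 2), Pow(a, -1))) = 1)
Function('G')(p, r) = Add(-8, Mul(48, Pow(r, -1))) (Function('G')(p, r) = Add(-8, Mul(2, Mul(24, Pow(r, -1)))) = Add(-8, Mul(48, Pow(r, -1))))
w = 21 (w = Mul(-3, Mul(1, Add(-4, -3))) = Mul(-3, Mul(1, -7)) = Mul(-3, -7) = 21)
Mul(w, Mul(Function('G')(Function('g')(-4), B), Pow(-189, -1))) = Mul(21, Mul(Add(-8, Mul(48, Pow(-28, -1))), Pow(-189, -1))) = Mul(21, Mul(Add(-8, Mul(48, Rational(-1, 28))), Rational(-1, 189))) = Mul(21, Mul(Add(-8, Rational(-12, 7)), Rational(-1, 189))) = Mul(21, Mul(Rational(-68, 7), Rational(-1, 189))) = Mul(21, Rational(68, 1323)) = Rational(68, 63)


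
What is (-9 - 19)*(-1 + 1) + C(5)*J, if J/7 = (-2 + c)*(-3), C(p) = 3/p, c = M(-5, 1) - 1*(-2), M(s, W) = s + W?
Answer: 252/5 ≈ 50.400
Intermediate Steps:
M(s, W) = W + s
c = -2 (c = (1 - 5) - 1*(-2) = -4 + 2 = -2)
J = 84 (J = 7*((-2 - 2)*(-3)) = 7*(-4*(-3)) = 7*12 = 84)
(-9 - 19)*(-1 + 1) + C(5)*J = (-9 - 19)*(-1 + 1) + (3/5)*84 = -28*0 + (3*(1/5))*84 = 0 + (3/5)*84 = 0 + 252/5 = 252/5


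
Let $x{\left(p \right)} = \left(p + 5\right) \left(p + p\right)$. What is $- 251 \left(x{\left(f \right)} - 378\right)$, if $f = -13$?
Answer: $42670$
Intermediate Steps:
$x{\left(p \right)} = 2 p \left(5 + p\right)$ ($x{\left(p \right)} = \left(5 + p\right) 2 p = 2 p \left(5 + p\right)$)
$- 251 \left(x{\left(f \right)} - 378\right) = - 251 \left(2 \left(-13\right) \left(5 - 13\right) - 378\right) = - 251 \left(2 \left(-13\right) \left(-8\right) - 378\right) = - 251 \left(208 - 378\right) = \left(-251\right) \left(-170\right) = 42670$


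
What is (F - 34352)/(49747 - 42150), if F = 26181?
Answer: -8171/7597 ≈ -1.0756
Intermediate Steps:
(F - 34352)/(49747 - 42150) = (26181 - 34352)/(49747 - 42150) = -8171/7597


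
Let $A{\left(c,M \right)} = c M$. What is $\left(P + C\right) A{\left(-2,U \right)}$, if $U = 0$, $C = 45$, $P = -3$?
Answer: $0$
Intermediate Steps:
$A{\left(c,M \right)} = M c$
$\left(P + C\right) A{\left(-2,U \right)} = \left(-3 + 45\right) 0 \left(-2\right) = 42 \cdot 0 = 0$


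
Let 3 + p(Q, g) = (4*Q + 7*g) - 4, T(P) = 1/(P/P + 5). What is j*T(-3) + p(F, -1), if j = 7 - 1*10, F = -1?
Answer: -37/2 ≈ -18.500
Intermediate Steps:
T(P) = ⅙ (T(P) = 1/(1 + 5) = 1/6 = ⅙)
p(Q, g) = -7 + 4*Q + 7*g (p(Q, g) = -3 + ((4*Q + 7*g) - 4) = -3 + (-4 + 4*Q + 7*g) = -7 + 4*Q + 7*g)
j = -3 (j = 7 - 10 = -3)
j*T(-3) + p(F, -1) = -3*⅙ + (-7 + 4*(-1) + 7*(-1)) = -½ + (-7 - 4 - 7) = -½ - 18 = -37/2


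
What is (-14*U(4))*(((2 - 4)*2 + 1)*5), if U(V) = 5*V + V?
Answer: 5040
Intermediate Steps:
U(V) = 6*V
(-14*U(4))*(((2 - 4)*2 + 1)*5) = (-84*4)*(((2 - 4)*2 + 1)*5) = (-14*24)*((-2*2 + 1)*5) = -336*(-4 + 1)*5 = -(-1008)*5 = -336*(-15) = 5040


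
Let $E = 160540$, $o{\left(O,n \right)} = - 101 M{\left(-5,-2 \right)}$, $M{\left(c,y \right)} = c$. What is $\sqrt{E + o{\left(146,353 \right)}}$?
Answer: $\sqrt{161045} \approx 401.3$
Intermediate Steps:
$o{\left(O,n \right)} = 505$ ($o{\left(O,n \right)} = \left(-101\right) \left(-5\right) = 505$)
$\sqrt{E + o{\left(146,353 \right)}} = \sqrt{160540 + 505} = \sqrt{161045}$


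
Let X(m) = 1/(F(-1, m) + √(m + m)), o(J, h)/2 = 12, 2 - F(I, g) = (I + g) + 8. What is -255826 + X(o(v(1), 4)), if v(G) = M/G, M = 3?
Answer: -202870047/793 - 4*√3/793 ≈ -2.5583e+5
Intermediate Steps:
F(I, g) = -6 - I - g (F(I, g) = 2 - ((I + g) + 8) = 2 - (8 + I + g) = 2 + (-8 - I - g) = -6 - I - g)
v(G) = 3/G
o(J, h) = 24 (o(J, h) = 2*12 = 24)
X(m) = 1/(-5 - m + √2*√m) (X(m) = 1/((-6 - 1*(-1) - m) + √(m + m)) = 1/((-6 + 1 - m) + √(2*m)) = 1/((-5 - m) + √2*√m) = 1/(-5 - m + √2*√m))
-255826 + X(o(v(1), 4)) = -255826 - 1/(5 + 24 - √2*√24) = -255826 - 1/(5 + 24 - √2*2*√6) = -255826 - 1/(5 + 24 - 4*√3) = -255826 - 1/(29 - 4*√3)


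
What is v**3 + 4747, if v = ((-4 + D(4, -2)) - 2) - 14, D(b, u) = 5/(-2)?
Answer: -53149/8 ≈ -6643.6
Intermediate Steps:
D(b, u) = -5/2 (D(b, u) = 5*(-1/2) = -5/2)
v = -45/2 (v = ((-4 - 5/2) - 2) - 14 = (-13/2 - 2) - 14 = -17/2 - 14 = -45/2 ≈ -22.500)
v**3 + 4747 = (-45/2)**3 + 4747 = -91125/8 + 4747 = -53149/8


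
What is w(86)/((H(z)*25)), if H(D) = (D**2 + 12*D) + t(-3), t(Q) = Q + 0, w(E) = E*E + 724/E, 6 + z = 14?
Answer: 63678/33755 ≈ 1.8865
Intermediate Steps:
z = 8 (z = -6 + 14 = 8)
w(E) = E**2 + 724/E
t(Q) = Q
H(D) = -3 + D**2 + 12*D (H(D) = (D**2 + 12*D) - 3 = -3 + D**2 + 12*D)
w(86)/((H(z)*25)) = ((724 + 86**3)/86)/(((-3 + 8**2 + 12*8)*25)) = ((724 + 636056)/86)/(((-3 + 64 + 96)*25)) = ((1/86)*636780)/((157*25)) = (318390/43)/3925 = (318390/43)*(1/3925) = 63678/33755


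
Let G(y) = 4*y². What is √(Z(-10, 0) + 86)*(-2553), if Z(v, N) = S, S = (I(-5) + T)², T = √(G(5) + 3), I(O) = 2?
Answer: -2553*√(193 + 4*√103) ≈ -39020.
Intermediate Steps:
T = √103 (T = √(4*5² + 3) = √(4*25 + 3) = √(100 + 3) = √103 ≈ 10.149)
S = (2 + √103)² ≈ 147.60
Z(v, N) = (2 + √103)²
√(Z(-10, 0) + 86)*(-2553) = √((2 + √103)² + 86)*(-2553) = √(86 + (2 + √103)²)*(-2553) = -2553*√(86 + (2 + √103)²)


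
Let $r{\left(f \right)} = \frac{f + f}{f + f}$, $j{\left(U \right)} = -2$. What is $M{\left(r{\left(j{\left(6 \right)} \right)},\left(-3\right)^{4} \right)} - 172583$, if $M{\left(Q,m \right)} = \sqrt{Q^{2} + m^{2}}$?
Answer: $-172583 + \sqrt{6562} \approx -1.725 \cdot 10^{5}$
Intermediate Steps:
$r{\left(f \right)} = 1$ ($r{\left(f \right)} = \frac{2 f}{2 f} = 2 f \frac{1}{2 f} = 1$)
$M{\left(r{\left(j{\left(6 \right)} \right)},\left(-3\right)^{4} \right)} - 172583 = \sqrt{1^{2} + \left(\left(-3\right)^{4}\right)^{2}} - 172583 = \sqrt{1 + 81^{2}} - 172583 = \sqrt{1 + 6561} - 172583 = \sqrt{6562} - 172583 = -172583 + \sqrt{6562}$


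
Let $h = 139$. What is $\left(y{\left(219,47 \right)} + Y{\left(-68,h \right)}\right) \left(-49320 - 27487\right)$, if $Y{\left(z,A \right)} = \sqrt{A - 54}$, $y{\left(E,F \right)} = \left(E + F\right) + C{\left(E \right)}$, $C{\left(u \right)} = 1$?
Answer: $-20507469 - 76807 \sqrt{85} \approx -2.1216 \cdot 10^{7}$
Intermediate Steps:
$y{\left(E,F \right)} = 1 + E + F$ ($y{\left(E,F \right)} = \left(E + F\right) + 1 = 1 + E + F$)
$Y{\left(z,A \right)} = \sqrt{-54 + A}$
$\left(y{\left(219,47 \right)} + Y{\left(-68,h \right)}\right) \left(-49320 - 27487\right) = \left(\left(1 + 219 + 47\right) + \sqrt{-54 + 139}\right) \left(-49320 - 27487\right) = \left(267 + \sqrt{85}\right) \left(-49320 - 27487\right) = \left(267 + \sqrt{85}\right) \left(-76807\right) = -20507469 - 76807 \sqrt{85}$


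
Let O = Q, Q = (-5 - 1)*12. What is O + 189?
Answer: 117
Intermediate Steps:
Q = -72 (Q = -6*12 = -72)
O = -72
O + 189 = -72 + 189 = 117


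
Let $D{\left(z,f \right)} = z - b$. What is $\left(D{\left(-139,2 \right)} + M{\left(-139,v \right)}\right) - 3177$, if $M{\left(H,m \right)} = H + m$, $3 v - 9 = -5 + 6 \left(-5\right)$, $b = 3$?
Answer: $- \frac{10400}{3} \approx -3466.7$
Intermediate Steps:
$v = - \frac{26}{3}$ ($v = 3 + \frac{-5 + 6 \left(-5\right)}{3} = 3 + \frac{-5 - 30}{3} = 3 + \frac{1}{3} \left(-35\right) = 3 - \frac{35}{3} = - \frac{26}{3} \approx -8.6667$)
$D{\left(z,f \right)} = -3 + z$ ($D{\left(z,f \right)} = z - 3 = -3 + z$)
$\left(D{\left(-139,2 \right)} + M{\left(-139,v \right)}\right) - 3177 = \left(\left(-3 - 139\right) - \frac{443}{3}\right) - 3177 = \left(-142 - \frac{443}{3}\right) - 3177 = - \frac{869}{3} - 3177 = - \frac{10400}{3}$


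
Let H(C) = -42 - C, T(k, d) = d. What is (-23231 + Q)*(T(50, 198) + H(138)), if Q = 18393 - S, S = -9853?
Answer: 90270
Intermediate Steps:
Q = 28246 (Q = 18393 - 1*(-9853) = 18393 + 9853 = 28246)
(-23231 + Q)*(T(50, 198) + H(138)) = (-23231 + 28246)*(198 + (-42 - 1*138)) = 5015*(198 + (-42 - 138)) = 5015*(198 - 180) = 5015*18 = 90270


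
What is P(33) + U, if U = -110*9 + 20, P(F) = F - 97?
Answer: -1034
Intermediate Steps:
P(F) = -97 + F
U = -970 (U = -990 + 20 = -970)
P(33) + U = (-97 + 33) - 970 = -64 - 970 = -1034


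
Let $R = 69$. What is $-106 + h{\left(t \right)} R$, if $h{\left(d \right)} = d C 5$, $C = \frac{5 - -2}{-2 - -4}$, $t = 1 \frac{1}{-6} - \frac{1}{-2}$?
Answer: $\frac{593}{2} \approx 296.5$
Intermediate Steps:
$t = \frac{1}{3}$ ($t = 1 \left(- \frac{1}{6}\right) - - \frac{1}{2} = - \frac{1}{6} + \frac{1}{2} = \frac{1}{3} \approx 0.33333$)
$C = \frac{7}{2}$ ($C = \frac{5 + 2}{-2 + 4} = \frac{7}{2} \approx 3.5$)
$h{\left(d \right)} = \frac{35 d}{2}$ ($h{\left(d \right)} = d \frac{7}{2} \cdot 5 = \frac{7 d}{2} \cdot 5 = \frac{35 d}{2}$)
$-106 + h{\left(t \right)} R = -106 + \frac{35}{2} \cdot \frac{1}{3} \cdot 69 = -106 + \frac{35}{6} \cdot 69 = -106 + \frac{805}{2} = \frac{593}{2}$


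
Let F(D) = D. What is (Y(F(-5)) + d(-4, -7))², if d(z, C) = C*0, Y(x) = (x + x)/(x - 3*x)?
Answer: 1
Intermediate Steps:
Y(x) = -1 (Y(x) = (2*x)/((-2*x)) = (2*x)*(-1/(2*x)) = -1)
d(z, C) = 0
(Y(F(-5)) + d(-4, -7))² = (-1 + 0)² = (-1)² = 1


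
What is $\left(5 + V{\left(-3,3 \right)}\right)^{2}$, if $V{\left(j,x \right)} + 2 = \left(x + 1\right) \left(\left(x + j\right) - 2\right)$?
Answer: $25$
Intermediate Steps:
$V{\left(j,x \right)} = -2 + \left(1 + x\right) \left(-2 + j + x\right)$ ($V{\left(j,x \right)} = -2 + \left(x + 1\right) \left(\left(x + j\right) - 2\right) = -2 + \left(1 + x\right) \left(\left(j + x\right) - 2\right) = -2 + \left(1 + x\right) \left(-2 + j + x\right)$)
$\left(5 + V{\left(-3,3 \right)}\right)^{2} = \left(5 - \left(19 - 9\right)\right)^{2} = \left(5 - 10\right)^{2} = \left(-5\right)^{2} = 25$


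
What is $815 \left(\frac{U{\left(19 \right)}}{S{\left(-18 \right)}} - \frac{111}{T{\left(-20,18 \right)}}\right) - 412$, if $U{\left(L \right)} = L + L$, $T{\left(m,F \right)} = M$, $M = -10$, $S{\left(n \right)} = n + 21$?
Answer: $\frac{113747}{6} \approx 18958.0$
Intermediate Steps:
$S{\left(n \right)} = 21 + n$
$T{\left(m,F \right)} = -10$
$U{\left(L \right)} = 2 L$
$815 \left(\frac{U{\left(19 \right)}}{S{\left(-18 \right)}} - \frac{111}{T{\left(-20,18 \right)}}\right) - 412 = 815 \left(\frac{2 \cdot 19}{21 - 18} - \frac{111}{-10}\right) - 412 = 815 \left(\frac{38}{3} - - \frac{111}{10}\right) - 412 = 815 \left(38 \cdot \frac{1}{3} + \frac{111}{10}\right) - 412 = 815 \left(\frac{38}{3} + \frac{111}{10}\right) - 412 = 815 \cdot \frac{713}{30} - 412 = \frac{116219}{6} - 412 = \frac{113747}{6}$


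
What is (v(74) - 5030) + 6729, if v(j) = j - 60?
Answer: 1713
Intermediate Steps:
v(j) = -60 + j
(v(74) - 5030) + 6729 = ((-60 + 74) - 5030) + 6729 = (14 - 5030) + 6729 = -5016 + 6729 = 1713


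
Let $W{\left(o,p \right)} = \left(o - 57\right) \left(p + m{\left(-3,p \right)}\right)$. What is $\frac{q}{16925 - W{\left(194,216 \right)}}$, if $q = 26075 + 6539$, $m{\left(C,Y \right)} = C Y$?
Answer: $\frac{32614}{76109} \approx 0.42852$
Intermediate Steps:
$q = 32614$
$W{\left(o,p \right)} = - 2 p \left(-57 + o\right)$ ($W{\left(o,p \right)} = \left(o - 57\right) \left(p - 3 p\right) = \left(-57 + o\right) \left(- 2 p\right) = - 2 p \left(-57 + o\right)$)
$\frac{q}{16925 - W{\left(194,216 \right)}} = \frac{32614}{16925 - 2 \cdot 216 \left(57 - 194\right)} = \frac{32614}{16925 - 2 \cdot 216 \left(-137\right)} = \frac{32614}{16925 - -59184} = \frac{32614}{16925 + 59184} = \frac{32614}{76109}$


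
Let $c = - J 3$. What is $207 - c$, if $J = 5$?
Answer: $222$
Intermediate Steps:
$c = -15$ ($c = \left(-1\right) 5 \cdot 3 = \left(-5\right) 3 = -15$)
$207 - c = 207 - -15 = 207 + 15 = 222$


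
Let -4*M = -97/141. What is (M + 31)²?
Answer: 309091561/318096 ≈ 971.69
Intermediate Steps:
M = 97/564 (M = -(-97)/(4*141) = -¼*(-97/141) = 97/564 ≈ 0.17199)
(M + 31)² = (97/564 + 31)² = (17581/564)² = 309091561/318096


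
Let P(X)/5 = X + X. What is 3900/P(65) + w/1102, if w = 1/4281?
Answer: 28305973/4717662 ≈ 6.0000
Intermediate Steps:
w = 1/4281 ≈ 0.00023359
P(X) = 10*X (P(X) = 5*(X + X) = 5*(2*X) = 10*X)
3900/P(65) + w/1102 = 3900/((10*65)) + (1/4281)/1102 = 3900/650 + (1/4281)*(1/1102) = 3900*(1/650) + 1/4717662 = 6 + 1/4717662 = 28305973/4717662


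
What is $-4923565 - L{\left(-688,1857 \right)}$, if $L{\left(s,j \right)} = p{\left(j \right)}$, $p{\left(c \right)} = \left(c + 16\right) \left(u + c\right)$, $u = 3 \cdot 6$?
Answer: $-8435440$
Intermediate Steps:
$u = 18$
$p{\left(c \right)} = \left(16 + c\right) \left(18 + c\right)$ ($p{\left(c \right)} = \left(c + 16\right) \left(18 + c\right) = \left(16 + c\right) \left(18 + c\right)$)
$L{\left(s,j \right)} = 288 + j^{2} + 34 j$
$-4923565 - L{\left(-688,1857 \right)} = -4923565 - \left(288 + 1857^{2} + 34 \cdot 1857\right) = -4923565 - \left(288 + 3448449 + 63138\right) = -4923565 - 3511875 = -8435440$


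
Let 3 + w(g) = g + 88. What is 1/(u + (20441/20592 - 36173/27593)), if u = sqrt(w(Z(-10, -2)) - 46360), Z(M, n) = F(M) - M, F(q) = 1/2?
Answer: -102755747982455568/14936323968661238150881 - 484268432494264704*I*sqrt(20562)/14936323968661238150881 ≈ -6.8796e-6 - 0.0046492*I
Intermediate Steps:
F(q) = 1/2
Z(M, n) = 1/2 - M
w(g) = 85 + g (w(g) = -3 + (g + 88) = -3 + (88 + g) = 85 + g)
u = 3*I*sqrt(20562)/2 (u = sqrt((85 + (1/2 - 1*(-10))) - 46360) = sqrt((85 + (1/2 + 10)) - 46360) = sqrt((85 + 21/2) - 46360) = sqrt(191/2 - 46360) = sqrt(-92529/2) = 3*I*sqrt(20562)/2 ≈ 215.09*I)
1/(u + (20441/20592 - 36173/27593)) = 1/(3*I*sqrt(20562)/2 + (20441/20592 - 36173/27593)) = 1/(3*I*sqrt(20562)/2 - 180845903/568195056) = 1/(-180845903/568195056 + 3*I*sqrt(20562)/2)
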